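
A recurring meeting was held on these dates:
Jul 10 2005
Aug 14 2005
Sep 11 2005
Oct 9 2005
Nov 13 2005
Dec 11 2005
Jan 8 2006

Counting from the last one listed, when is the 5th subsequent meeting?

These are Sundays at 28- or 35-day spacing (35, 28, 28, 35, 28, 28).
The pattern: 2nd Sunday of the month.
February 2006 — 2nd Sunday is Feb 12 2006.
2nd Sunday of March 2006: Mar 12 2006.
2nd Sunday of April 2006: Apr 9 2006.
2nd Sunday of May 2006: May 14 2006.
June 2006 — 2nd Sunday is Jun 11 2006.

Jun 11 2006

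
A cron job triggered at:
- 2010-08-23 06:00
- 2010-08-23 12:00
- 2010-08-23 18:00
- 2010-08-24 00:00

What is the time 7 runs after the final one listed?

Gaps: 6, 6, 6 hours — each event is 6 hours after the previous one.
2010-08-24 00:00 + 6 h = 2010-08-24 06:00.
2010-08-24 06:00 + 6 h = 2010-08-24 12:00.
2010-08-24 12:00 + 6 h = 2010-08-24 18:00.
2010-08-24 18:00 + 6 h = 2010-08-25 00:00.
2010-08-25 00:00 + 6 h = 2010-08-25 06:00.
2010-08-25 06:00 + 6 h = 2010-08-25 12:00.
2010-08-25 12:00 + 6 h = 2010-08-25 18:00.

2010-08-25 18:00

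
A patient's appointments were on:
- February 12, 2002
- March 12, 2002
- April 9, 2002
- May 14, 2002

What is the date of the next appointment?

June 11, 2002

These are Tuesdays at 28- or 35-day spacing (28, 28, 35).
The pattern: 2nd Tuesday of the month.
June 2002 — 2nd Tuesday is June 11, 2002.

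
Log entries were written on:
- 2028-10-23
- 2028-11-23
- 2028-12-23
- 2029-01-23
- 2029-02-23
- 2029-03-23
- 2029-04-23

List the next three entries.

2029-05-23, 2029-06-23, 2029-07-23

Gaps: 31, 30, 31, 31, 28, 31 days — not constant. Every event is on the 23rd of the month.
Pattern: the 23rd of each month.
May 2029: 2029-05-23.
June 2029: 2029-06-23.
Next: July 2029 → 2029-07-23.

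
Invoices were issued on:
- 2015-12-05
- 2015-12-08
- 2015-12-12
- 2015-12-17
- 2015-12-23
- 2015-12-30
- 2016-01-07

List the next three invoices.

Intervals are 3, 4, 5, 6, 7, 8 days — an arithmetic progression with common difference 1.
Next gap: 9 days. 2016-01-07 + 9 days = 2016-01-16.
Next gap: 10 days. 2016-01-16 + 10 days = 2016-01-26.
Next gap: 11 days. 2016-01-26 + 11 days = 2016-02-06.

2016-01-16, 2016-01-26, 2016-02-06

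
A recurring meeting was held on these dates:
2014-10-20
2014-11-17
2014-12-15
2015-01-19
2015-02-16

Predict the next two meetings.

2015-03-16, 2015-04-20

Gaps: 28, 28, 35, 28 days — a mix of 28 and 35. Every date is a Monday.
Each is the 3rd Monday of its month.
3rd Monday of March 2015: 2015-03-16.
3rd Monday of April 2015: 2015-04-20.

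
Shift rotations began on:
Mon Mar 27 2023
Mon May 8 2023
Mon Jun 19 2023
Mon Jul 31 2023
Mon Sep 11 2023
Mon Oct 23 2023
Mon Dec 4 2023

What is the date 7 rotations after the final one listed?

Mon Sep 23 2024

The spacing is 42, 42, 42, 42, 42, 42 days — always 42 days.
Mon Dec 4 2023 + 42 days = Mon Jan 15 2024.
Mon Jan 15 2024 + 42 days = Mon Feb 26 2024.
Mon Feb 26 2024 + 42 days = Mon Apr 8 2024.
Mon Apr 8 2024 + 42 days = Mon May 20 2024.
Mon May 20 2024 + 42 days = Mon Jul 1 2024.
Mon Jul 1 2024 + 42 days = Mon Aug 12 2024.
Mon Aug 12 2024 + 42 days = Mon Sep 23 2024.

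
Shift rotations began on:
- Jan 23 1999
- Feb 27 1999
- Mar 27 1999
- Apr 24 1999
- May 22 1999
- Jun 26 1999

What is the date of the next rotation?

Jul 24 1999

All dates are Saturdays, 35, 28, 28, 28, 35 days apart.
Specifically, the 4th Saturday of each month.
4th Saturday of July 1999: Jul 24 1999.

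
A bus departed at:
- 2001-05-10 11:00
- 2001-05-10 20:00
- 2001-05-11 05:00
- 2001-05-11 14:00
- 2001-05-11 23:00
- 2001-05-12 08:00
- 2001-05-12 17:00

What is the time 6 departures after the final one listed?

2001-05-14 23:00

Spacing: 9, 9, 9, 9, 9, 9 h — constant 9 h.
2001-05-12 17:00 + 9 h = 2001-05-13 02:00.
2001-05-13 02:00 + 9 h = 2001-05-13 11:00.
2001-05-13 11:00 + 9 h = 2001-05-13 20:00.
2001-05-13 20:00 + 9 h = 2001-05-14 05:00.
2001-05-14 05:00 + 9 h = 2001-05-14 14:00.
2001-05-14 14:00 + 9 h = 2001-05-14 23:00.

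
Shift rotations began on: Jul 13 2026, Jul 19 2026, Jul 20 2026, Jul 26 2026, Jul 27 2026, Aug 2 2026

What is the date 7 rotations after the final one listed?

Aug 24 2026

Every event lands on a Monday or Sunday (gaps cycle 6, 1, 6, 1, 6).
So the schedule is: every Monday and Sunday.
Next Monday: Aug 3 2026.
The following Sunday is Aug 9 2026.
Next Monday: Aug 10 2026.
Next Sunday: Aug 16 2026.
The following Monday is Aug 17 2026.
Next Sunday: Aug 23 2026.
The following Monday is Aug 24 2026.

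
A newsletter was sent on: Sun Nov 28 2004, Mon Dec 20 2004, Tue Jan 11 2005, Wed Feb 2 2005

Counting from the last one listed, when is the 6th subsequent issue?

Tue Jun 14 2005

Gaps between consecutive events: 22, 22, 22 days — a constant 22-day interval.
Wed Feb 2 2005 + 22 days = Thu Feb 24 2005.
Thu Feb 24 2005 + 22 days = Fri Mar 18 2005.
Fri Mar 18 2005 + 22 days = Sat Apr 9 2005.
Sat Apr 9 2005 + 22 days = Sun May 1 2005.
Sun May 1 2005 + 22 days = Mon May 23 2005.
Mon May 23 2005 + 22 days = Tue Jun 14 2005.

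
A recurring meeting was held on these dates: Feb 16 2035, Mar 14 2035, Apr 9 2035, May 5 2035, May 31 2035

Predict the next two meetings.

Every event comes 26 days after the last (26, 26, 26, 26).
May 31 2035 + 26 days = Jun 26 2035.
Jun 26 2035 + 26 days = Jul 22 2035.

Jun 26 2035, Jul 22 2035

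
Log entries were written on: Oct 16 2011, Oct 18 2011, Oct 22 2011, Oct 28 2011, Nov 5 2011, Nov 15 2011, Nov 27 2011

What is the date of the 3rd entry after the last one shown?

Intervals are 2, 4, 6, 8, 10, 12 days — an arithmetic progression with common difference 2.
Next gap: 14 days. Nov 27 2011 + 14 days = Dec 11 2011.
Next gap: 16 days. Dec 11 2011 + 16 days = Dec 27 2011.
Next gap: 18 days. Dec 27 2011 + 18 days = Jan 14 2012.

Jan 14 2012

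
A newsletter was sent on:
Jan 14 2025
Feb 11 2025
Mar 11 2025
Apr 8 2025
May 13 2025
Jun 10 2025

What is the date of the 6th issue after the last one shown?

Dec 9 2025

All dates are Tuesdays, 28, 28, 28, 35, 28 days apart.
Specifically, the 2nd Tuesday of each month.
July 2025 — 2nd Tuesday is Jul 8 2025.
August 2025 — 2nd Tuesday is Aug 12 2025.
September 2025 — 2nd Tuesday is Sep 9 2025.
October 2025 — 2nd Tuesday is Oct 14 2025.
November 2025 — 2nd Tuesday is Nov 11 2025.
December 2025 — 2nd Tuesday is Dec 9 2025.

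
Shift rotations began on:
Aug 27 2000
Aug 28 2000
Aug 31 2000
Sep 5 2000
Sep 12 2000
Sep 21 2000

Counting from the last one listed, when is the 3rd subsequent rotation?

Oct 30 2000

Intervals are 1, 3, 5, 7, 9 days — an arithmetic progression with common difference 2.
Next gap: 11 days. Sep 21 2000 + 11 days = Oct 2 2000.
Next gap: 13 days. Oct 2 2000 + 13 days = Oct 15 2000.
Next gap: 15 days. Oct 15 2000 + 15 days = Oct 30 2000.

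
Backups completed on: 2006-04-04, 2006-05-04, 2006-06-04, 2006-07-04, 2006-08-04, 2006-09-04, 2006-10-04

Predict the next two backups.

The day-of-month is always 4 (30, 31, 30, 31, 31, 30 days between events).
So this recurs on the 4th of each month.
November 2006: 2006-11-04.
December 2006: 2006-12-04.

2006-11-04, 2006-12-04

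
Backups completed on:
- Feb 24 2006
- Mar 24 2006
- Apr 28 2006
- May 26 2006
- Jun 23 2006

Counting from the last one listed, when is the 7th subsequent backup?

Jan 26 2007

All dates are Fridays, 28, 35, 28, 28 days apart.
Specifically, the 4th Friday of each month.
4th Friday of July 2006: Jul 28 2006.
August 2006 — 4th Friday is Aug 25 2006.
4th Friday of September 2006: Sep 22 2006.
October 2006 — 4th Friday is Oct 27 2006.
November 2006 — 4th Friday is Nov 24 2006.
December 2006 — 4th Friday is Dec 22 2006.
January 2007 — 4th Friday is Jan 26 2007.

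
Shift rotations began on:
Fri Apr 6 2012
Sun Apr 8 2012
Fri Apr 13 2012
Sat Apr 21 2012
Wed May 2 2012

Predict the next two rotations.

Wed May 16 2012, Sat Jun 2 2012

Gaps: 2, 5, 8, 11 days — each gap is 3 larger than the previous one.
Next gap: 14 days. Wed May 2 2012 + 14 days = Wed May 16 2012.
Next gap: 17 days. Wed May 16 2012 + 17 days = Sat Jun 2 2012.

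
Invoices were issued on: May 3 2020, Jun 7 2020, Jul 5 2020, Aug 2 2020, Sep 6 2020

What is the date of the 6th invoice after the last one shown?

Gaps: 35, 28, 28, 35 days — a mix of 28 and 35. Every date is a Sunday.
Each is the 1st Sunday of its month.
1st Sunday of October 2020: Oct 4 2020.
1st Sunday of November 2020: Nov 1 2020.
1st Sunday of December 2020: Dec 6 2020.
1st Sunday of January 2021: Jan 3 2021.
February 2021 — 1st Sunday is Feb 7 2021.
March 2021 — 1st Sunday is Mar 7 2021.

Mar 7 2021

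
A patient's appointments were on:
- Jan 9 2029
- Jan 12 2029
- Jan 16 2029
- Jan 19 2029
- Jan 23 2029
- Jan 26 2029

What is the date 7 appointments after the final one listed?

Feb 20 2029

The gap pattern 3, 4, 3, 4, 3 repeats every 2 events.
These are the Tuesdays and Fridays of each week.
Next Tuesday: Jan 30 2029.
Next Friday: Feb 2 2029.
The following Tuesday is Feb 6 2029.
Next Friday: Feb 9 2029.
The following Tuesday is Feb 13 2029.
Next Friday: Feb 16 2029.
Next Tuesday: Feb 20 2029.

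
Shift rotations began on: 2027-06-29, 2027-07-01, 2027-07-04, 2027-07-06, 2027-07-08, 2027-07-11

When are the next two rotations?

The gap pattern 2, 3, 2, 2, 3 repeats every 3 events.
These are the Tuesdays, Thursdays and Sundays of each week.
The following Tuesday is 2027-07-13.
Next Thursday: 2027-07-15.

2027-07-13, 2027-07-15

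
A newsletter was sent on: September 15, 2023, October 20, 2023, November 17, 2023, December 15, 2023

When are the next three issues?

Gaps: 35, 28, 28 days — a mix of 28 and 35. Every date is a Friday.
Each is the 3rd Friday of its month.
3rd Friday of January 2024: January 19, 2024.
February 2024 — 3rd Friday is February 16, 2024.
March 2024 — 3rd Friday is March 15, 2024.

January 19, 2024; February 16, 2024; March 15, 2024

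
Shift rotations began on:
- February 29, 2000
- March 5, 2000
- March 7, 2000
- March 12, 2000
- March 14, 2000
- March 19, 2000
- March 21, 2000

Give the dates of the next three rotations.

March 26, 2000; March 28, 2000; April 2, 2000

The gap pattern 5, 2, 5, 2, 5, 2 repeats every 2 events.
These are the Tuesdays and Sundays of each week.
The following Sunday is March 26, 2000.
The following Tuesday is March 28, 2000.
The following Sunday is April 2, 2000.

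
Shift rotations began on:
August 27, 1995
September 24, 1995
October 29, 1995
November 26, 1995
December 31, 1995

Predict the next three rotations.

These are Sundays with 28, 35, 28, 35-day gaps.
Each is the final Sunday of its month — October 29, 1995 is past the 28th, so '4th Sunday' doesn't fit.
Last Sunday of January 1996: January 28, 1996.
February 1996 ends with Sunday February 25, 1996.
Last Sunday of March 1996: March 31, 1996.

January 28, 1996; February 25, 1996; March 31, 1996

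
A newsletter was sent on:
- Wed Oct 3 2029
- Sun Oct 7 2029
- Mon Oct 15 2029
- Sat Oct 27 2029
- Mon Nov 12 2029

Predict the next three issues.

Gaps: 4, 8, 12, 16 days — each gap is 4 larger than the previous one.
Next gap: 20 days. Mon Nov 12 2029 + 20 days = Sun Dec 2 2029.
Next gap: 24 days. Sun Dec 2 2029 + 24 days = Wed Dec 26 2029.
Next gap: 28 days. Wed Dec 26 2029 + 28 days = Wed Jan 23 2030.

Sun Dec 2 2029, Wed Dec 26 2029, Wed Jan 23 2030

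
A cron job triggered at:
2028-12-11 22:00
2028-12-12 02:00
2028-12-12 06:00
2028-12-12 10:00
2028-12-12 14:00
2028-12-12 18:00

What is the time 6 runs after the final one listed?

2028-12-13 18:00

Spacing: 4, 4, 4, 4, 4 h — constant 4 h.
2028-12-12 18:00 + 4 h = 2028-12-12 22:00.
2028-12-12 22:00 + 4 h = 2028-12-13 02:00.
2028-12-13 02:00 + 4 h = 2028-12-13 06:00.
2028-12-13 06:00 + 4 h = 2028-12-13 10:00.
2028-12-13 10:00 + 4 h = 2028-12-13 14:00.
2028-12-13 14:00 + 4 h = 2028-12-13 18:00.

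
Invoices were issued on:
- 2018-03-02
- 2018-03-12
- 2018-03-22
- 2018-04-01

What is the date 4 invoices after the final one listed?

2018-05-11

Every event comes 10 days after the last (10, 10, 10).
2018-04-01 + 10 days = 2018-04-11.
2018-04-11 + 10 days = 2018-04-21.
2018-04-21 + 10 days = 2018-05-01.
2018-05-01 + 10 days = 2018-05-11.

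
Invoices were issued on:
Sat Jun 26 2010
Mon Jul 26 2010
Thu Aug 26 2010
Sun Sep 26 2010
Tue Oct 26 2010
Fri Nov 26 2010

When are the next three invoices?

The day-of-month is always 26 (30, 31, 31, 30, 31 days between events).
So this recurs on the 26th of each month.
December 2010: Sun Dec 26 2010.
January 2011: Wed Jan 26 2011.
Next: February 2011 → Sat Feb 26 2011.

Sun Dec 26 2010, Wed Jan 26 2011, Sat Feb 26 2011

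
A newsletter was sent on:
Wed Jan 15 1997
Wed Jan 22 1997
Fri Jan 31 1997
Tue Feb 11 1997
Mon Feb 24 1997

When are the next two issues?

Gaps: 7, 9, 11, 13 days — each gap is 2 larger than the previous one.
Next gap: 15 days. Mon Feb 24 1997 + 15 days = Tue Mar 11 1997.
Next gap: 17 days. Tue Mar 11 1997 + 17 days = Fri Mar 28 1997.

Tue Mar 11 1997, Fri Mar 28 1997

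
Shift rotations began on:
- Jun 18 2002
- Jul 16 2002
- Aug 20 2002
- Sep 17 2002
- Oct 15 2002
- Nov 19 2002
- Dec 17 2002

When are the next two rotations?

Jan 21 2003, Feb 18 2003

Gaps: 28, 35, 28, 28, 35, 28 days — a mix of 28 and 35. Every date is a Tuesday.
Each is the 3rd Tuesday of its month.
January 2003 — 3rd Tuesday is Jan 21 2003.
3rd Tuesday of February 2003: Feb 18 2003.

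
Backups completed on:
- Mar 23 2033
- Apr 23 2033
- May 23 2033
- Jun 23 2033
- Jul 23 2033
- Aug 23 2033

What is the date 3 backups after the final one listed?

Nov 23 2033

Each date is the 23rd; the gaps (31, 30, 31, 30, 31) track the month lengths.
The rule is the 23rd of each month.
Next: September 2033 → Sep 23 2033.
Next: October 2033 → Oct 23 2033.
November 2033: Nov 23 2033.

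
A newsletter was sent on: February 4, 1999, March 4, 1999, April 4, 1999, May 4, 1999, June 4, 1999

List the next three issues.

July 4, 1999; August 4, 1999; September 4, 1999

The day-of-month is always 4 (28, 31, 30, 31 days between events).
So this recurs on the 4th of each month.
July 1999: July 4, 1999.
August 1999: August 4, 1999.
September 1999: September 4, 1999.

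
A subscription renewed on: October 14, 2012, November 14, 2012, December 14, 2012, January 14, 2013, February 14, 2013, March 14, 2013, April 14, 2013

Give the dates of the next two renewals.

May 14, 2013; June 14, 2013

The day-of-month is always 14 (31, 30, 31, 31, 28, 31 days between events).
So this recurs on the 14th of each month.
May 2013: May 14, 2013.
June 2013: June 14, 2013.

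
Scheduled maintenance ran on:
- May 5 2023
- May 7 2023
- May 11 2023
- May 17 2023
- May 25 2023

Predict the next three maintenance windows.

Jun 4 2023, Jun 16 2023, Jun 30 2023

The spacing grows by 2 each time: 2, 4, 6, 8 days.
Next gap: 10 days. May 25 2023 + 10 days = Jun 4 2023.
Next gap: 12 days. Jun 4 2023 + 12 days = Jun 16 2023.
Next gap: 14 days. Jun 16 2023 + 14 days = Jun 30 2023.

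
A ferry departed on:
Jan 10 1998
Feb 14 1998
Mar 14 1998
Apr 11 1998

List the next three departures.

These are Saturdays at 28- or 35-day spacing (35, 28, 28).
The pattern: 2nd Saturday of the month.
May 1998 — 2nd Saturday is May 9 1998.
June 1998 — 2nd Saturday is Jun 13 1998.
July 1998 — 2nd Saturday is Jul 11 1998.

May 9 1998, Jun 13 1998, Jul 11 1998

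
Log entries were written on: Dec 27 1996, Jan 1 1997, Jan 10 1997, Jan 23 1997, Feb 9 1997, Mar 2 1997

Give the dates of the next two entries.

Mar 27 1997, Apr 25 1997

The spacing grows by 4 each time: 5, 9, 13, 17, 21 days.
Next gap: 25 days. Mar 2 1997 + 25 days = Mar 27 1997.
Next gap: 29 days. Mar 27 1997 + 29 days = Apr 25 1997.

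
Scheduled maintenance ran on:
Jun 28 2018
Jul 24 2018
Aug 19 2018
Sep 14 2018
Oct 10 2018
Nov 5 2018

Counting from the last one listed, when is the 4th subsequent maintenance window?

Feb 17 2019

The spacing is 26, 26, 26, 26, 26 days — always 26 days.
Nov 5 2018 + 26 days = Dec 1 2018.
Dec 1 2018 + 26 days = Dec 27 2018.
Dec 27 2018 + 26 days = Jan 22 2019.
Jan 22 2019 + 26 days = Feb 17 2019.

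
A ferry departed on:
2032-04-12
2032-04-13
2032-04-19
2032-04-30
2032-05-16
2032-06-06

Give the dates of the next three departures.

2032-07-02, 2032-08-02, 2032-09-07

The spacing grows by 5 each time: 1, 6, 11, 16, 21 days.
Next gap: 26 days. 2032-06-06 + 26 days = 2032-07-02.
Next gap: 31 days. 2032-07-02 + 31 days = 2032-08-02.
Next gap: 36 days. 2032-08-02 + 36 days = 2032-09-07.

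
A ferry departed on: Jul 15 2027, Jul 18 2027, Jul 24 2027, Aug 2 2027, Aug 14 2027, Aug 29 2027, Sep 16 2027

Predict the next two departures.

Oct 7 2027, Oct 31 2027

Gaps: 3, 6, 9, 12, 15, 18 days — each gap is 3 larger than the previous one.
Next gap: 21 days. Sep 16 2027 + 21 days = Oct 7 2027.
Next gap: 24 days. Oct 7 2027 + 24 days = Oct 31 2027.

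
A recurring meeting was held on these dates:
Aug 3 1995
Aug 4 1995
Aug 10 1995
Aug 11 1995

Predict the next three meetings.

Aug 17 1995, Aug 18 1995, Aug 24 1995

Every event lands on a Thursday or Friday (gaps cycle 1, 6, 1).
So the schedule is: every Thursday and Friday.
Next Thursday: Aug 17 1995.
The following Friday is Aug 18 1995.
Next Thursday: Aug 24 1995.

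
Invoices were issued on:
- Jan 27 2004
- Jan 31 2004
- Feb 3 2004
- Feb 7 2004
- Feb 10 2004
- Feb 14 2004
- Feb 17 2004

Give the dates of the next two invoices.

Feb 21 2004, Feb 24 2004

Gaps: 4, 3, 4, 3, 4, 3 days — not constant, but cyclic with period 2.
The events fall on every Tuesday and Saturday.
The following Saturday is Feb 21 2004.
The following Tuesday is Feb 24 2004.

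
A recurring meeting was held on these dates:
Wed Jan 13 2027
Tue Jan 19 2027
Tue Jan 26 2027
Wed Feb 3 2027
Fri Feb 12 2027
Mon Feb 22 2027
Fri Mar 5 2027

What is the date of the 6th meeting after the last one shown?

The spacing grows by 1 each time: 6, 7, 8, 9, 10, 11 days.
Next gap: 12 days. Fri Mar 5 2027 + 12 days = Wed Mar 17 2027.
Next gap: 13 days. Wed Mar 17 2027 + 13 days = Tue Mar 30 2027.
Next gap: 14 days. Tue Mar 30 2027 + 14 days = Tue Apr 13 2027.
Next gap: 15 days. Tue Apr 13 2027 + 15 days = Wed Apr 28 2027.
Next gap: 16 days. Wed Apr 28 2027 + 16 days = Fri May 14 2027.
Next gap: 17 days. Fri May 14 2027 + 17 days = Mon May 31 2027.

Mon May 31 2027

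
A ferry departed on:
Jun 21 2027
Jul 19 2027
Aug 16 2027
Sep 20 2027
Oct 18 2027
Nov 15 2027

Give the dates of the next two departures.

Dec 20 2027, Jan 17 2028

All dates are Mondays, 28, 28, 35, 28, 28 days apart.
Specifically, the 3rd Monday of each month.
3rd Monday of December 2027: Dec 20 2027.
3rd Monday of January 2028: Jan 17 2028.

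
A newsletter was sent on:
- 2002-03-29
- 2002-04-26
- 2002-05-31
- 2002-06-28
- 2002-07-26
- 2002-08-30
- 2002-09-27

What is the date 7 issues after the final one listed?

Every date is a Friday; gaps 28, 35, 28, 28, 35, 28 days.
Each is the last Friday of its month (at least one falls on the 29th or later, ruling out '4th Friday').
Last Friday of October 2002: 2002-10-25.
Last Friday of November 2002: 2002-11-29.
December 2002 ends with Friday 2002-12-27.
Last Friday of January 2003: 2003-01-31.
February 2003 ends with Friday 2003-02-28.
Last Friday of March 2003: 2003-03-28.
April 2003 ends with Friday 2003-04-25.

2003-04-25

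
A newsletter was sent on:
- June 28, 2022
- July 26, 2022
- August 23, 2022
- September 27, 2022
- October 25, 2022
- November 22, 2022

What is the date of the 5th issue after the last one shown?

Gaps: 28, 28, 35, 28, 28 days — a mix of 28 and 35. Every date is a Tuesday.
Each is the 4th Tuesday of its month.
4th Tuesday of December 2022: December 27, 2022.
4th Tuesday of January 2023: January 24, 2023.
4th Tuesday of February 2023: February 28, 2023.
4th Tuesday of March 2023: March 28, 2023.
April 2023 — 4th Tuesday is April 25, 2023.

April 25, 2023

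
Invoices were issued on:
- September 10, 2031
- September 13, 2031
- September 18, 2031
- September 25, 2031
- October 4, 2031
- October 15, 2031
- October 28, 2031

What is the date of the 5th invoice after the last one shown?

January 31, 2032

Gaps: 3, 5, 7, 9, 11, 13 days — each gap is 2 larger than the previous one.
Next gap: 15 days. October 28, 2031 + 15 days = November 12, 2031.
Next gap: 17 days. November 12, 2031 + 17 days = November 29, 2031.
Next gap: 19 days. November 29, 2031 + 19 days = December 18, 2031.
Next gap: 21 days. December 18, 2031 + 21 days = January 8, 2032.
Next gap: 23 days. January 8, 2032 + 23 days = January 31, 2032.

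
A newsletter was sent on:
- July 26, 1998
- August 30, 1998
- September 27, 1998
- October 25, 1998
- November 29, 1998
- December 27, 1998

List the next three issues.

All Sundays; the gaps (35, 28, 28, 35, 28) vary with month length.
This is the last Sunday of each month.
Last Sunday of January 1999: January 31, 1999.
Last Sunday of February 1999: February 28, 1999.
Last Sunday of March 1999: March 28, 1999.

January 31, 1999; February 28, 1999; March 28, 1999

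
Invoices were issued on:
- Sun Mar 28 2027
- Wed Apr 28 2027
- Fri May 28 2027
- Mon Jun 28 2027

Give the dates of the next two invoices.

Gaps: 31, 30, 31 days — not constant. Every event is on the 28th of the month.
Pattern: the 28th of each month.
July 2027: Wed Jul 28 2027.
Next: August 2027 → Sat Aug 28 2027.

Wed Jul 28 2027, Sat Aug 28 2027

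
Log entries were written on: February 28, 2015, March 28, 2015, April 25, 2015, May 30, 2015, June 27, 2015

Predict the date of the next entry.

Every date is a Saturday; gaps 28, 28, 35, 28 days.
Each is the last Saturday of its month (at least one falls on the 29th or later, ruling out '4th Saturday').
July 2015 ends with Saturday July 25, 2015.

July 25, 2015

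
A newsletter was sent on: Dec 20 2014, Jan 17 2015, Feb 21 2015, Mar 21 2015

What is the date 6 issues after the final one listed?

Sep 19 2015

Gaps: 28, 35, 28 days — a mix of 28 and 35. Every date is a Saturday.
Each is the 3rd Saturday of its month.
April 2015 — 3rd Saturday is Apr 18 2015.
May 2015 — 3rd Saturday is May 16 2015.
3rd Saturday of June 2015: Jun 20 2015.
3rd Saturday of July 2015: Jul 18 2015.
3rd Saturday of August 2015: Aug 15 2015.
3rd Saturday of September 2015: Sep 19 2015.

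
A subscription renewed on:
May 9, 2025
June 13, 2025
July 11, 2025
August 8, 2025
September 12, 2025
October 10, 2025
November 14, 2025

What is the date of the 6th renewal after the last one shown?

May 8, 2026

Gaps: 35, 28, 28, 35, 28, 35 days — a mix of 28 and 35. Every date is a Friday.
Each is the 2nd Friday of its month.
December 2025 — 2nd Friday is December 12, 2025.
2nd Friday of January 2026: January 9, 2026.
February 2026 — 2nd Friday is February 13, 2026.
2nd Friday of March 2026: March 13, 2026.
April 2026 — 2nd Friday is April 10, 2026.
May 2026 — 2nd Friday is May 8, 2026.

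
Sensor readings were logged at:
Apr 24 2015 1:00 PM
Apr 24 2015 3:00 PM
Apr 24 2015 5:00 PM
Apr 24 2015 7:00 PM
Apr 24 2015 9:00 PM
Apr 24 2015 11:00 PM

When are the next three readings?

Apr 25 2015 1:00 AM, Apr 25 2015 3:00 AM, Apr 25 2015 5:00 AM

Gaps: 2, 2, 2, 2, 2 hours — each event is 2 hours after the previous one.
Apr 24 2015 11:00 PM + 2 h = Apr 25 2015 1:00 AM.
Apr 25 2015 1:00 AM + 2 h = Apr 25 2015 3:00 AM.
Apr 25 2015 3:00 AM + 2 h = Apr 25 2015 5:00 AM.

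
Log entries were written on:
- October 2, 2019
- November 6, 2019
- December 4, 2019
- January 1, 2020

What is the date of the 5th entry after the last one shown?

June 3, 2020

All dates are Wednesdays, 35, 28, 28 days apart.
Specifically, the 1st Wednesday of each month.
1st Wednesday of February 2020: February 5, 2020.
March 2020 — 1st Wednesday is March 4, 2020.
1st Wednesday of April 2020: April 1, 2020.
May 2020 — 1st Wednesday is May 6, 2020.
June 2020 — 1st Wednesday is June 3, 2020.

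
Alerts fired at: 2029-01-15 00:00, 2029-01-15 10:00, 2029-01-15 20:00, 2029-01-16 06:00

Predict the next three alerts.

Spacing: 10, 10, 10 h — constant 10 h.
2029-01-16 06:00 + 10 h = 2029-01-16 16:00.
2029-01-16 16:00 + 10 h = 2029-01-17 02:00.
2029-01-17 02:00 + 10 h = 2029-01-17 12:00.

2029-01-16 16:00, 2029-01-17 02:00, 2029-01-17 12:00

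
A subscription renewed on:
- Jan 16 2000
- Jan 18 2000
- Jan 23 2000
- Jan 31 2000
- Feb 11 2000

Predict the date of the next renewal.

Feb 25 2000

The spacing grows by 3 each time: 2, 5, 8, 11 days.
Next gap: 14 days. Feb 11 2000 + 14 days = Feb 25 2000.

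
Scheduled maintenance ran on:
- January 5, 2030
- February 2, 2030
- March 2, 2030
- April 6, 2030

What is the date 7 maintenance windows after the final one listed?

These are Saturdays at 28- or 35-day spacing (28, 28, 35).
The pattern: 1st Saturday of the month.
1st Saturday of May 2030: May 4, 2030.
June 2030 — 1st Saturday is June 1, 2030.
1st Saturday of July 2030: July 6, 2030.
1st Saturday of August 2030: August 3, 2030.
1st Saturday of September 2030: September 7, 2030.
1st Saturday of October 2030: October 5, 2030.
1st Saturday of November 2030: November 2, 2030.

November 2, 2030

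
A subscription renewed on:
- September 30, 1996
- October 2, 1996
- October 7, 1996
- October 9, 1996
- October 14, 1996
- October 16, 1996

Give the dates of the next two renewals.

The gap pattern 2, 5, 2, 5, 2 repeats every 2 events.
These are the Mondays and Wednesdays of each week.
Next Monday: October 21, 1996.
The following Wednesday is October 23, 1996.

October 21, 1996; October 23, 1996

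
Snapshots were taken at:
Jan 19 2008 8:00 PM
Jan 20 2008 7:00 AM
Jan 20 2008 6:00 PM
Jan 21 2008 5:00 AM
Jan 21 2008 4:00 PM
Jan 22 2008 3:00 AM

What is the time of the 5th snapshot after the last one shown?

Jan 24 2008 10:00 AM

Gaps: 11, 11, 11, 11, 11 hours — each event is 11 hours after the previous one.
Jan 22 2008 3:00 AM + 11 h = Jan 22 2008 2:00 PM.
Jan 22 2008 2:00 PM + 11 h = Jan 23 2008 1:00 AM.
Jan 23 2008 1:00 AM + 11 h = Jan 23 2008 12:00 PM.
Jan 23 2008 12:00 PM + 11 h = Jan 23 2008 11:00 PM.
Jan 23 2008 11:00 PM + 11 h = Jan 24 2008 10:00 AM.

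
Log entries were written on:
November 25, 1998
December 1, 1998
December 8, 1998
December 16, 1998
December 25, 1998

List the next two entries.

Intervals are 6, 7, 8, 9 days — an arithmetic progression with common difference 1.
Next gap: 10 days. December 25, 1998 + 10 days = January 4, 1999.
Next gap: 11 days. January 4, 1999 + 11 days = January 15, 1999.

January 4, 1999; January 15, 1999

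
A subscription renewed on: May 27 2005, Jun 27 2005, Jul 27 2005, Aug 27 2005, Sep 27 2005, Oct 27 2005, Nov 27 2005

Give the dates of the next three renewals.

Dec 27 2005, Jan 27 2006, Feb 27 2006

Each date is the 27th; the gaps (31, 30, 31, 31, 30, 31) track the month lengths.
The rule is the 27th of each month.
December 2005: Dec 27 2005.
Next: January 2006 → Jan 27 2006.
Next: February 2006 → Feb 27 2006.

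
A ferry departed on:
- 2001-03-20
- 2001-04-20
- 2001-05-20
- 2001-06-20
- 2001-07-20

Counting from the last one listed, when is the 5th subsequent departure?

2001-12-20

Each date is the 20th; the gaps (31, 30, 31, 30) track the month lengths.
The rule is the 20th of each month.
August 2001: 2001-08-20.
September 2001: 2001-09-20.
October 2001: 2001-10-20.
Next: November 2001 → 2001-11-20.
Next: December 2001 → 2001-12-20.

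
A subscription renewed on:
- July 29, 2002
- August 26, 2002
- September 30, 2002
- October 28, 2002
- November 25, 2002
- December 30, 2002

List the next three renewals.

January 27, 2003; February 24, 2003; March 31, 2003

Every date is a Monday; gaps 28, 35, 28, 28, 35 days.
Each is the last Monday of its month (at least one falls on the 29th or later, ruling out '4th Monday').
Last Monday of January 2003: January 27, 2003.
February 2003 ends with Monday February 24, 2003.
Last Monday of March 2003: March 31, 2003.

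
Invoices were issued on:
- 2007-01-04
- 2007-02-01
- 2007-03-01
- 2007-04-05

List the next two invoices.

2007-05-03, 2007-06-07

Gaps: 28, 28, 35 days — a mix of 28 and 35. Every date is a Thursday.
Each is the 1st Thursday of its month.
1st Thursday of May 2007: 2007-05-03.
June 2007 — 1st Thursday is 2007-06-07.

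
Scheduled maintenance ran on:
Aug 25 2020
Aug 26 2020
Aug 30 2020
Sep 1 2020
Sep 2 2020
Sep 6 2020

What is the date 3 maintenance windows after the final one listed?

The gap pattern 1, 4, 2, 1, 4 repeats every 3 events.
These are the Tuesdays, Wednesdays and Sundays of each week.
Next Tuesday: Sep 8 2020.
The following Wednesday is Sep 9 2020.
The following Sunday is Sep 13 2020.

Sep 13 2020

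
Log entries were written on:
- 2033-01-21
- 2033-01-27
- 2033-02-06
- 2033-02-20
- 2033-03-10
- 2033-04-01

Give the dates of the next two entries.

The spacing grows by 4 each time: 6, 10, 14, 18, 22 days.
Next gap: 26 days. 2033-04-01 + 26 days = 2033-04-27.
Next gap: 30 days. 2033-04-27 + 30 days = 2033-05-27.

2033-04-27, 2033-05-27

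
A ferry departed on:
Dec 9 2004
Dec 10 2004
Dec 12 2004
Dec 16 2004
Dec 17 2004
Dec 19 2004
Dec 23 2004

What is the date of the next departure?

Gaps: 1, 2, 4, 1, 2, 4 days — not constant, but cyclic with period 3.
The events fall on every Thursday, Friday and Sunday.
Next Friday: Dec 24 2004.

Dec 24 2004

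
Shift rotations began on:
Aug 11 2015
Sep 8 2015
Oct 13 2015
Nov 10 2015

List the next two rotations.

All dates are Tuesdays, 28, 35, 28 days apart.
Specifically, the 2nd Tuesday of each month.
2nd Tuesday of December 2015: Dec 8 2015.
2nd Tuesday of January 2016: Jan 12 2016.

Dec 8 2015, Jan 12 2016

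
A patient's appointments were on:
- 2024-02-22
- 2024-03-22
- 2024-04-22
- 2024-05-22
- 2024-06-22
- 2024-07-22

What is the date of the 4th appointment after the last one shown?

2024-11-22

Each date is the 22nd; the gaps (29, 31, 30, 31, 30) track the month lengths.
The rule is the 22nd of each month.
August 2024: 2024-08-22.
September 2024: 2024-09-22.
Next: October 2024 → 2024-10-22.
November 2024: 2024-11-22.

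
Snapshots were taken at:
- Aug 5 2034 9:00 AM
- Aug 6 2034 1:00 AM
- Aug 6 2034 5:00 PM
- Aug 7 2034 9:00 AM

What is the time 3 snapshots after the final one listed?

Spacing: 16, 16, 16 h — constant 16 h.
Aug 7 2034 9:00 AM + 16 h = Aug 8 2034 1:00 AM.
Aug 8 2034 1:00 AM + 16 h = Aug 8 2034 5:00 PM.
Aug 8 2034 5:00 PM + 16 h = Aug 9 2034 9:00 AM.

Aug 9 2034 9:00 AM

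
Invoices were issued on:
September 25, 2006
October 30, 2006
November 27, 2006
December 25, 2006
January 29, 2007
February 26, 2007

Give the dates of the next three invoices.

March 26, 2007; April 30, 2007; May 28, 2007

Every date is a Monday; gaps 35, 28, 28, 35, 28 days.
Each is the last Monday of its month (at least one falls on the 29th or later, ruling out '4th Monday').
March 2007 ends with Monday March 26, 2007.
April 2007 ends with Monday April 30, 2007.
May 2007 ends with Monday May 28, 2007.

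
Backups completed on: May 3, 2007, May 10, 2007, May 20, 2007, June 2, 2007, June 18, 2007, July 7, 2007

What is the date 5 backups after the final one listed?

Intervals are 7, 10, 13, 16, 19 days — an arithmetic progression with common difference 3.
Next gap: 22 days. July 7, 2007 + 22 days = July 29, 2007.
Next gap: 25 days. July 29, 2007 + 25 days = August 23, 2007.
Next gap: 28 days. August 23, 2007 + 28 days = September 20, 2007.
Next gap: 31 days. September 20, 2007 + 31 days = October 21, 2007.
Next gap: 34 days. October 21, 2007 + 34 days = November 24, 2007.

November 24, 2007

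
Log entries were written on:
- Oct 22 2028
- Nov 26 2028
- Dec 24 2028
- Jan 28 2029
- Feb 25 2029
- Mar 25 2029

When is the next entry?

Apr 22 2029

Gaps: 35, 28, 35, 28, 28 days — a mix of 28 and 35. Every date is a Sunday.
Each is the 4th Sunday of its month.
April 2029 — 4th Sunday is Apr 22 2029.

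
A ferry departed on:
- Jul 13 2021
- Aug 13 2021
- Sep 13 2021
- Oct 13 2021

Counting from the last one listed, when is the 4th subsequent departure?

The day-of-month is always 13 (31, 31, 30 days between events).
So this recurs on the 13th of each month.
Next: November 2021 → Nov 13 2021.
December 2021: Dec 13 2021.
Next: January 2022 → Jan 13 2022.
Next: February 2022 → Feb 13 2022.

Feb 13 2022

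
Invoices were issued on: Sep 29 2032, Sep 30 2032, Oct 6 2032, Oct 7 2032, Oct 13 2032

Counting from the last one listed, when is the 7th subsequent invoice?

Nov 4 2032

The gap pattern 1, 6, 1, 6 repeats every 2 events.
These are the Wednesdays and Thursdays of each week.
Next Thursday: Oct 14 2032.
The following Wednesday is Oct 20 2032.
The following Thursday is Oct 21 2032.
Next Wednesday: Oct 27 2032.
Next Thursday: Oct 28 2032.
Next Wednesday: Nov 3 2032.
The following Thursday is Nov 4 2032.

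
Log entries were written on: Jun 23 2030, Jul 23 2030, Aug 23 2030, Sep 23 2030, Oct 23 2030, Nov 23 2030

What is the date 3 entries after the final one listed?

The day-of-month is always 23 (30, 31, 31, 30, 31 days between events).
So this recurs on the 23rd of each month.
December 2030: Dec 23 2030.
January 2031: Jan 23 2031.
Next: February 2031 → Feb 23 2031.

Feb 23 2031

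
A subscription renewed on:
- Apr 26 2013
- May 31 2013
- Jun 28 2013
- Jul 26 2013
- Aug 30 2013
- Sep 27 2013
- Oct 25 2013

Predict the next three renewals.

Every date is a Friday; gaps 35, 28, 28, 35, 28, 28 days.
Each is the last Friday of its month (at least one falls on the 29th or later, ruling out '4th Friday').
Last Friday of November 2013: Nov 29 2013.
Last Friday of December 2013: Dec 27 2013.
Last Friday of January 2014: Jan 31 2014.

Nov 29 2013, Dec 27 2013, Jan 31 2014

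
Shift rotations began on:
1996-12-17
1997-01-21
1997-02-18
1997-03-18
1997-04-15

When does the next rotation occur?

Gaps: 35, 28, 28, 28 days — a mix of 28 and 35. Every date is a Tuesday.
Each is the 3rd Tuesday of its month.
May 1997 — 3rd Tuesday is 1997-05-20.

1997-05-20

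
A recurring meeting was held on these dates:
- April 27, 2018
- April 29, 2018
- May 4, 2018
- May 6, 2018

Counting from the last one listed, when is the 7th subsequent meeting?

The gap pattern 2, 5, 2 repeats every 2 events.
These are the Fridays and Sundays of each week.
The following Friday is May 11, 2018.
The following Sunday is May 13, 2018.
Next Friday: May 18, 2018.
Next Sunday: May 20, 2018.
Next Friday: May 25, 2018.
Next Sunday: May 27, 2018.
The following Friday is June 1, 2018.

June 1, 2018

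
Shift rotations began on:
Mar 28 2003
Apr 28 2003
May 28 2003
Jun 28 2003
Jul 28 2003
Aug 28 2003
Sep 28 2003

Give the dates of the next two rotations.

The day-of-month is always 28 (31, 30, 31, 30, 31, 31 days between events).
So this recurs on the 28th of each month.
October 2003: Oct 28 2003.
November 2003: Nov 28 2003.

Oct 28 2003, Nov 28 2003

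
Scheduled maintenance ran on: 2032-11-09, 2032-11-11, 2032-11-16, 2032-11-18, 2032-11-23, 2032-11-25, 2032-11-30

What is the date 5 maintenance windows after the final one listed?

The gap pattern 2, 5, 2, 5, 2, 5 repeats every 2 events.
These are the Tuesdays and Thursdays of each week.
Next Thursday: 2032-12-02.
The following Tuesday is 2032-12-07.
The following Thursday is 2032-12-09.
Next Tuesday: 2032-12-14.
The following Thursday is 2032-12-16.

2032-12-16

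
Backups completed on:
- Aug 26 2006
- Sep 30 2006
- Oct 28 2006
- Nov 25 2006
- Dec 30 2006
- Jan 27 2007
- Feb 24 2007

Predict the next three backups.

These are Saturdays with 35, 28, 28, 35, 28, 28-day gaps.
Each is the final Saturday of its month — Sep 30 2006 is past the 28th, so '4th Saturday' doesn't fit.
March 2007 ends with Saturday Mar 31 2007.
April 2007 ends with Saturday Apr 28 2007.
Last Saturday of May 2007: May 26 2007.

Mar 31 2007, Apr 28 2007, May 26 2007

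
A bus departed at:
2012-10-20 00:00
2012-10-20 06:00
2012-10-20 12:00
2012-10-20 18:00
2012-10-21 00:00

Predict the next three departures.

2012-10-21 06:00, 2012-10-21 12:00, 2012-10-21 18:00

Gaps: 6, 6, 6, 6 hours — each event is 6 hours after the previous one.
2012-10-21 00:00 + 6 h = 2012-10-21 06:00.
2012-10-21 06:00 + 6 h = 2012-10-21 12:00.
2012-10-21 12:00 + 6 h = 2012-10-21 18:00.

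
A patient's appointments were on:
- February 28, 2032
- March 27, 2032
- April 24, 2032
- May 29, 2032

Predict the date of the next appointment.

June 26, 2032

All Saturdays; the gaps (28, 28, 35) vary with month length.
This is the last Saturday of each month.
June 2032 ends with Saturday June 26, 2032.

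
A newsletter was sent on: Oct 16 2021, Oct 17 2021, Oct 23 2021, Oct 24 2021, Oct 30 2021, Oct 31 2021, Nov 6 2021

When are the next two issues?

Nov 7 2021, Nov 13 2021

Gaps: 1, 6, 1, 6, 1, 6 days — not constant, but cyclic with period 2.
The events fall on every Saturday and Sunday.
Next Sunday: Nov 7 2021.
Next Saturday: Nov 13 2021.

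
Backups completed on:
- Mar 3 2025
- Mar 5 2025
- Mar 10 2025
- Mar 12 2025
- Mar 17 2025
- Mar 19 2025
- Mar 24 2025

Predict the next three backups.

Mar 26 2025, Mar 31 2025, Apr 2 2025

Every event lands on a Monday or Wednesday (gaps cycle 2, 5, 2, 5, 2, 5).
So the schedule is: every Monday and Wednesday.
The following Wednesday is Mar 26 2025.
Next Monday: Mar 31 2025.
Next Wednesday: Apr 2 2025.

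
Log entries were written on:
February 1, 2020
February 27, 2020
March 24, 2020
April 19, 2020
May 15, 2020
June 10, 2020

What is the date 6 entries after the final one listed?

November 13, 2020

The spacing is 26, 26, 26, 26, 26 days — always 26 days.
June 10, 2020 + 26 days = July 6, 2020.
July 6, 2020 + 26 days = August 1, 2020.
August 1, 2020 + 26 days = August 27, 2020.
August 27, 2020 + 26 days = September 22, 2020.
September 22, 2020 + 26 days = October 18, 2020.
October 18, 2020 + 26 days = November 13, 2020.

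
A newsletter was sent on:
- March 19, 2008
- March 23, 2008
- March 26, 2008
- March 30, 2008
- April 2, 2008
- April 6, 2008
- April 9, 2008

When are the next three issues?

The gap pattern 4, 3, 4, 3, 4, 3 repeats every 2 events.
These are the Wednesdays and Sundays of each week.
The following Sunday is April 13, 2008.
Next Wednesday: April 16, 2008.
Next Sunday: April 20, 2008.

April 13, 2008; April 16, 2008; April 20, 2008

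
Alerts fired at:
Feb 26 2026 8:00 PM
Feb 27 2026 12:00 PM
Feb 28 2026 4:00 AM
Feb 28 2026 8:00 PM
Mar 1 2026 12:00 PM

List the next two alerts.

Mar 2 2026 4:00 AM, Mar 2 2026 8:00 PM

Spacing: 16, 16, 16, 16 h — constant 16 h.
Mar 1 2026 12:00 PM + 16 h = Mar 2 2026 4:00 AM.
Mar 2 2026 4:00 AM + 16 h = Mar 2 2026 8:00 PM.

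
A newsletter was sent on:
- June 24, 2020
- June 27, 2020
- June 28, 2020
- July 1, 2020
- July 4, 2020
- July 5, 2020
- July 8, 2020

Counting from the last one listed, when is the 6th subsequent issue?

Gaps: 3, 1, 3, 3, 1, 3 days — not constant, but cyclic with period 3.
The events fall on every Wednesday, Saturday and Sunday.
The following Saturday is July 11, 2020.
Next Sunday: July 12, 2020.
The following Wednesday is July 15, 2020.
Next Saturday: July 18, 2020.
The following Sunday is July 19, 2020.
Next Wednesday: July 22, 2020.

July 22, 2020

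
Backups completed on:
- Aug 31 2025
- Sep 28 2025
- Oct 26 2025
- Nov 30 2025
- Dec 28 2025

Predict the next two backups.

Jan 25 2026, Feb 22 2026

Every date is a Sunday; gaps 28, 28, 35, 28 days.
Each is the last Sunday of its month (at least one falls on the 29th or later, ruling out '4th Sunday').
January 2026 ends with Sunday Jan 25 2026.
Last Sunday of February 2026: Feb 22 2026.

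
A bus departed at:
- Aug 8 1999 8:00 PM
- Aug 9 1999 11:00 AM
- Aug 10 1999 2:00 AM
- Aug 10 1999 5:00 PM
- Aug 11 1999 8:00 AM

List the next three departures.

Aug 11 1999 11:00 PM, Aug 12 1999 2:00 PM, Aug 13 1999 5:00 AM

The interval is a steady 15 hours (15, 15, 15, 15).
Aug 11 1999 8:00 AM + 15 h = Aug 11 1999 11:00 PM.
Aug 11 1999 11:00 PM + 15 h = Aug 12 1999 2:00 PM.
Aug 12 1999 2:00 PM + 15 h = Aug 13 1999 5:00 AM.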